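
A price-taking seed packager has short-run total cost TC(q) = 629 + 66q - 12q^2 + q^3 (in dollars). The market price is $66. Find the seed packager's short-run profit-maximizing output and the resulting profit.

AVC = 66 - 12q + q^2 has its minimum $30 at q = 6; price $66 clears that bar, so the firm operates.
MC = 66 - 24q + 3q^2. Setting P = MC and taking the root on the rising branch gives q* = 8.
TR = 66·8 = 528. TC = 629 + 272 = 901. Profit = 528 − 901 = -$373.
Shutting down would mean losing the fixed cost of $629, so operating at a loss of $373 is better by $256.

Profit = -$373 at q = 8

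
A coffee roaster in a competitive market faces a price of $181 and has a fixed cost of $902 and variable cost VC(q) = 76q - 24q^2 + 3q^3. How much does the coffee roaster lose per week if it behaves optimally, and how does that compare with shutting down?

Profit = -$20 at q = 7

AVC = 76 - 24q + 3q^2 has its minimum $28 at q = 4; price $181 clears that bar, so the firm operates.
MC = 76 - 48q + 9q^2. Setting P = MC and taking the root on the rising branch gives q* = 7.
TR = 181·7 = 1267. TC = 902 + 385 = 1287. Profit = 1267 − 1287 = -$20.
Shutting down would mean losing the fixed cost of $902, so operating at a loss of $20 is better by $882.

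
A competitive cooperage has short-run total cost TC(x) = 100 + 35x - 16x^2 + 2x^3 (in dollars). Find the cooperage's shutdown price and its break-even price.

AVC = 35 - 16x + 2x^2; minimized at x = 4, giving min AVC = $3. That is the shutdown price.
ATC = 100/x + 35 - 16x + 2x^2. Setting dATC/dx = −100/x^2 − 16 + 4x = 0 gives x = 5 (since 4·5^3 − 16·5^2 = 100).
min ATC = 100/5 + 35 − 16·5 + 2·5^2 = $25. That is the break-even price.
For $3 ≤ P < $25 the firm produces at a loss; below $3 it shuts down.

Shutdown price = $3; break-even price = $25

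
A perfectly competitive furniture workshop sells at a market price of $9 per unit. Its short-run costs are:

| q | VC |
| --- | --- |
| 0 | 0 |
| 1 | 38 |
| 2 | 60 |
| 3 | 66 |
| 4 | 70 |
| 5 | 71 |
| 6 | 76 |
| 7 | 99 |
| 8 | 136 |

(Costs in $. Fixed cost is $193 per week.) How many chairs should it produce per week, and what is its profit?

q = 0 (shut down); profit = -$193

Profit at each row (π = 9q − TC): q=0: -193; q=1: -222; q=2: -235; q=3: -232; q=4: -227; q=5: -219; q=6: -215; q=7: -229; q=8: -257.
Profit is highest at q = 0. Equivalently, the lowest AVC in the table is 76/6 ≈ $12.67 at q = 6, and P = $9 falls below it — price never covers variable cost, so the firm shuts down and loses only its fixed cost.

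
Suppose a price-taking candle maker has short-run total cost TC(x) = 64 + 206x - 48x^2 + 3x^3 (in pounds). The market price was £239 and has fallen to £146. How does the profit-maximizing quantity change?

Output falls from 11 to 10

AVC = 206 - 48x + 3x^2, minimized at x = 8 where min AVC = £14. MC = 206 - 96x + 9x^2.
At P = £239 ≥ min AVC, set P = MC on the rising branch: x = 11.
At P = £146 ≥ min AVC, set P = MC: x = 10. The firm stays open but cuts output.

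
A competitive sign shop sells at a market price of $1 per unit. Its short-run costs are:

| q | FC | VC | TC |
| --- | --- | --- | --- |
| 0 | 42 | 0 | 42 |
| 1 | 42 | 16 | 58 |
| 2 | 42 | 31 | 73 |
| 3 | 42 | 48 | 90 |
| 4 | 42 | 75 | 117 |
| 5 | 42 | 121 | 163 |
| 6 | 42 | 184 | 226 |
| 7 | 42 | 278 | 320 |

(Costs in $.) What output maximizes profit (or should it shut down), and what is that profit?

q = 0 (shut down); profit = -$42

Tabulate TR − TC: q=0: -42; q=1: -57; q=2: -71; q=3: -87; q=4: -113; q=5: -158; q=6: -220; q=7: -313.
Profit is highest at q = 0. Equivalently, the lowest AVC in the table is 31/2 ≈ $15.50 at q = 2, and P = $1 falls below it — price never covers variable cost, so the firm shuts down and loses only its fixed cost.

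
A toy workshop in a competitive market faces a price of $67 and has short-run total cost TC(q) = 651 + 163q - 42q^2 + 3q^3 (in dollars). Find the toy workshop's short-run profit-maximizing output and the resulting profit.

AVC = 163 - 42q + 3q^2 has its minimum $16 at q = 7; price $67 clears that bar, so the firm operates.
With MC = 163 - 84q + 9q^2, P = MC on the upward-sloping part at q* = 8.
TR = 67·8 = 536. TC = 651 + 152 = 803. Profit = 536 − 803 = -$267.
Shutting down would mean losing the fixed cost of $651, so operating at a loss of $267 is better by $384.

Profit = -$267 at q = 8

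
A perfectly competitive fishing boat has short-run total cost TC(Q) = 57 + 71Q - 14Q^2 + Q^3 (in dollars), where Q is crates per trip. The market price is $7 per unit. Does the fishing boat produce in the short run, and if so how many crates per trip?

Shut down

Variable cost is VC = 71Q - 14Q^2 + Q^3, so AVC = VC/Q = 71 - 14Q + Q^2 and MC = dTC/dQ = 71 - 28Q + 3Q^2.
AVC hits its minimum where MC = AVC, at Q = 7, giving min AVC = 71 - 14·7 + 7^2 = $22.
P = $7 lies below min AVC = $22; no output level covers variable cost.
The firm minimizes its loss by shutting down and losing only its fixed cost of $57.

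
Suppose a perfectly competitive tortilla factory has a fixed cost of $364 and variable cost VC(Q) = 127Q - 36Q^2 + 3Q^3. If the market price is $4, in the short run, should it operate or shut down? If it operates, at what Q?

Shut down

From TC, MC = TC'(Q) = 127 - 72Q + 9Q^2 and AVC = VC/Q = 127 - 36Q + 3Q^2.
AVC is minimized where dAVC/dQ = -36 + 6Q = 0, at Q = 6; min AVC = 127 - 36·6 + 3·6^2 = $19.
With P < min AVC ($4 < $19), every unit sold adds to the loss.
Best response: produce nothing and absorb the $364 fixed cost.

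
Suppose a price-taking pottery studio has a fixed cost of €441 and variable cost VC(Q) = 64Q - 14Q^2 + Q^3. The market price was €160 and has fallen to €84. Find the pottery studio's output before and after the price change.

Output falls from 12 to 10

MC = 64 - 28Q + 3Q^2; the shutdown threshold is min AVC = €15 (at Q = 7).
At P = €160 ≥ min AVC, set P = MC on the rising branch: Q = 12.
At P = €84 ≥ min AVC, set P = MC: Q = 10. The firm stays open but cuts output.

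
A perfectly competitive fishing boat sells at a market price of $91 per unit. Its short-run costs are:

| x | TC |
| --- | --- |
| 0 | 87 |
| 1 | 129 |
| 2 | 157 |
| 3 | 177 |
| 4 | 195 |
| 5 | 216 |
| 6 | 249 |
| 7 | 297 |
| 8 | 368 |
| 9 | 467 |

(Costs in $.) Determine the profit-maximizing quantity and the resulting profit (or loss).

Tabulate TR − TC: x=0: -87; x=1: -38; x=2: 25; x=3: 96; x=4: 169; x=5: 239; x=6: 297; x=7: 340; x=8: 360; x=9: 352.
Profit is maximized at x = 8. AVC there is 281/8 = $35.12 ≤ P, so producing beats shutting down (which would give -$87).

x = 8; profit = $360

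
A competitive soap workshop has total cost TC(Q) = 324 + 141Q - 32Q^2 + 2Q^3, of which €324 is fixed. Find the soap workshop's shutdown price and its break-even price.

Shutdown price = €13; break-even price = €51

Shutdown price = min AVC. AVC = 141 - 32Q + 2Q^2, with vertex at Q = 8 and minimum €13.
ATC = 324/Q + 141 - 32Q + 2Q^2. Setting dATC/dQ = −324/Q^2 − 32 + 4Q = 0 gives Q = 9 (since 4·9^3 − 32·9^2 = 324).
min ATC = 324/9 + 141 − 32·9 + 2·9^2 = €51. That is the break-even price.
For €13 ≤ P < €51 the firm produces at a loss; below €13 it shuts down.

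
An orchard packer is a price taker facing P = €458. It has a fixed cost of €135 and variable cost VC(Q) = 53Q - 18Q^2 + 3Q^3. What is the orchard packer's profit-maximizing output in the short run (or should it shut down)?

Variable cost is VC = 53Q - 18Q^2 + 3Q^3, so AVC = VC/Q = 53 - 18Q + 3Q^2 and MC = dTC/dQ = 53 - 36Q + 9Q^2.
AVC hits its minimum where MC = AVC, at Q = 3, giving min AVC = 53 - 18·3 + 3·3^2 = €26.
P = €458 exceeds min AVC = €26, so the firm stays open.
P = MC gives -405 - 36Q + 9Q^2 = 0, with roots -5 and 9. Take the larger (rising MC): Q* = 9.
Check: AVC at Q = 9 is €134 ≤ P, so revenue covers variable cost.
Profit = P·Q − TC = 458·9 − 1341 = €2781.

Produce at Q = 9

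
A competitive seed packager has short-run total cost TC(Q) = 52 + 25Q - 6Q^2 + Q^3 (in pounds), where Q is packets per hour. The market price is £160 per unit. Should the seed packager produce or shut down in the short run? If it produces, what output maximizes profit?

Produce at Q = 9

Strip out fixed cost: VC = 25Q - 6Q^2 + Q^3. Then AVC = 25 - 6Q + Q^2 and MC = 25 - 12Q + 3Q^2.
The AVC parabola has its vertex at Q = 6/2 = 3, where AVC = 25 - 6·3 + 3^2 = £16.
Because £160 ≥ £16, revenue can cover variable cost; the firm operates.
Set P = MC: 160 = 25 - 12Q + 3Q^2 → -135 - 12Q + 3Q^2 = 0. The roots are Q = -5 and Q = 9; the profit-maximizing output is on the rising part of MC, so Q* = 9.
Check: AVC at Q = 9 is £52 ≤ P, so revenue covers variable cost.
Profit = P·Q − TC = 160·9 − 520 = £920.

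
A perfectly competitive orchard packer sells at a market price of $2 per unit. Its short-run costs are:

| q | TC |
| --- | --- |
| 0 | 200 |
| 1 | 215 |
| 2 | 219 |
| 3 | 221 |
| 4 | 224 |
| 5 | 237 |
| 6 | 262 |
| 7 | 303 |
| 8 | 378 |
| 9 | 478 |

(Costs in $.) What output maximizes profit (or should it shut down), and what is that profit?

q = 0 (shut down); profit = -$200

Compute π = P·q − TC at each output: q=0: -200; q=1: -213; q=2: -215; q=3: -215; q=4: -216; q=5: -227; q=6: -250; q=7: -289; q=8: -362; q=9: -460.
Profit is highest at q = 0. Equivalently, the lowest AVC in the table is 24/4 ≈ $6 at q = 4, and P = $2 falls below it — price never covers variable cost, so the firm shuts down and loses only its fixed cost.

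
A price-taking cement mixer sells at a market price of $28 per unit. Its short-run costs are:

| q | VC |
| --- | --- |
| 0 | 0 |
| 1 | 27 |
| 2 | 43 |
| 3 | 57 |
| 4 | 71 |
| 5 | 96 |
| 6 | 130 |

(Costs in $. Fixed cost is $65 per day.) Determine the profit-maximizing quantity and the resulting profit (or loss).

Compute π = P·q − TC at each output: q=0: -65; q=1: -64; q=2: -52; q=3: -38; q=4: -24; q=5: -21; q=6: -27.
Profit is maximized at q = 5. AVC there is 96/5 = $19.20 ≤ P, so producing beats shutting down (which would give -$65).

q = 5; profit = -$21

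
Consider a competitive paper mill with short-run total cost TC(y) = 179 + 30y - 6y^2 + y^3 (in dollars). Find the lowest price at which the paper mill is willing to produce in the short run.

$21 per unit

The shutdown price is the minimum of AVC. VC = 30y - 6y^2 + y^3, so AVC = 30 - 6y + y^2.
At the minimum of AVC, MC = AVC. MC = 30 - 12y + 3y^2; setting MC = AVC gives 2y^2 - 6y = 0, so y = 3. min AVC = 21.
For P < $21 the firm produces nothing.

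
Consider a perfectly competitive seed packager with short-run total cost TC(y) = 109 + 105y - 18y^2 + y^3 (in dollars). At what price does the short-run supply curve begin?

$24 per unit

The shutdown price is the minimum of AVC. VC = 105y - 18y^2 + y^3, so AVC = 105 - 18y + y^2.
At the minimum of AVC, MC = AVC. MC = 105 - 36y + 3y^2; setting MC = AVC gives 2y^2 - 18y = 0, so y = 9. min AVC = 24.
For P < $24 the firm produces nothing.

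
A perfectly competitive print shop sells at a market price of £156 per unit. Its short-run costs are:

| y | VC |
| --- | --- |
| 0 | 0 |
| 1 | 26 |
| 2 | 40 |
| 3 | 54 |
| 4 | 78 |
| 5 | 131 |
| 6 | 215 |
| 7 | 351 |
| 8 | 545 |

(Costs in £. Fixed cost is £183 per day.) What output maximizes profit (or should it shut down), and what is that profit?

y = 7; profit = £558

Tabulate TR − TC: y=0: -183; y=1: -53; y=2: 89; y=3: 231; y=4: 363; y=5: 466; y=6: 538; y=7: 558; y=8: 520.
Profit is maximized at y = 7. AVC there is 351/7 = £50.14 ≤ P, so producing beats shutting down (which would give -£183).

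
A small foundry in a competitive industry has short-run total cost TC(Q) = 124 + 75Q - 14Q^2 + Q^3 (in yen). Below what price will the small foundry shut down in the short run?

The shutdown price is the minimum of AVC. VC = 75Q - 14Q^2 + Q^3, so AVC = 75 - 14Q + Q^2.
dAVC/dQ = -14 + 2Q = 0 gives Q = 7. min AVC = 75 - 14·7 + 7^2 = 26.
The firm shuts down for any P below ¥26.

¥26 per unit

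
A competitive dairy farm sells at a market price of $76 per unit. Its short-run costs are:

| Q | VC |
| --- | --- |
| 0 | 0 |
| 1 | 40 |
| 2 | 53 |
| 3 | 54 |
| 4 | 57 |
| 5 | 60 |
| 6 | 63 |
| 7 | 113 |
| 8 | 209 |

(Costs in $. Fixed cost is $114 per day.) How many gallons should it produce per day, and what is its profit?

Compute π = P·Q − TC at each output: Q=0: -114; Q=1: -78; Q=2: -15; Q=3: 60; Q=4: 133; Q=5: 206; Q=6: 279; Q=7: 305; Q=8: 285.
Profit is maximized at Q = 7. AVC there is 113/7 = $16.14 ≤ P, so producing beats shutting down (which would give -$114).

Q = 7; profit = $305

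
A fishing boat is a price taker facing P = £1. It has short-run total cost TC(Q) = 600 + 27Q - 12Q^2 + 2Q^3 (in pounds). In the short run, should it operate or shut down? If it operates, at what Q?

Shut down

Variable cost is VC = 27Q - 12Q^2 + 2Q^3, so AVC = VC/Q = 27 - 12Q + 2Q^2 and MC = dTC/dQ = 27 - 24Q + 6Q^2.
The AVC parabola has its vertex at Q = 12/4 = 3, where AVC = 27 - 12·3 + 2·3^2 = £9.
P = £1 lies below min AVC = £9; no output level covers variable cost.
The firm minimizes its loss by shutting down and losing only its fixed cost of £600.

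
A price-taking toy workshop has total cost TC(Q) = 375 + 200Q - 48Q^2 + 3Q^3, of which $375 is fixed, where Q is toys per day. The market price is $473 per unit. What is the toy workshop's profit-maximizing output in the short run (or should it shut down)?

Produce at Q = 13

Variable cost is VC = 200Q - 48Q^2 + 3Q^3, so AVC = VC/Q = 200 - 48Q + 3Q^2 and MC = dTC/dQ = 200 - 96Q + 9Q^2.
AVC hits its minimum where MC = AVC, at Q = 8, giving min AVC = 200 - 48·8 + 3·8^2 = $8.
Because $473 ≥ $8, revenue can cover variable cost; the firm operates.
P = MC gives -273 - 96Q + 9Q^2 = 0, with roots -7/3 and 13. Take the larger (rising MC): Q* = 13.
Check: AVC at Q = 13 is $83 ≤ P, so revenue covers variable cost.
Profit = P·Q − TC = 473·13 − 1454 = $4695.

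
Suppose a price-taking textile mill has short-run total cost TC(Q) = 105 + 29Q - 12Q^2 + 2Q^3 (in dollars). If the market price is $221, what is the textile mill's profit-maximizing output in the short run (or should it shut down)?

Produce at Q = 8

Variable cost is VC = 29Q - 12Q^2 + 2Q^3, so AVC = VC/Q = 29 - 12Q + 2Q^2 and MC = dTC/dQ = 29 - 24Q + 6Q^2.
The AVC parabola has its vertex at Q = 12/4 = 3, where AVC = 29 - 12·3 + 2·3^2 = $11.
Since P = $221 ≥ min AVC = $11, price covers variable cost and the firm should produce.
Solving P = MC: -192 - 24Q + 6Q^2 = 0 ⇒ Q = -4 or 8. On the upward-sloping branch, Q* = 8.
Check: AVC at Q = 8 is $61 ≤ P, so revenue covers variable cost.
Profit = P·Q − TC = 221·8 − 593 = $1175.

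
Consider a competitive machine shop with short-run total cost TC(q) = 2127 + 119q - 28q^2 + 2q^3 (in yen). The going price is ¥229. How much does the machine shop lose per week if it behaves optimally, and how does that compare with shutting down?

AVC = 119 - 28q + 2q^2 has its minimum ¥21 at q = 7; price ¥229 clears that bar, so the firm operates.
MC = 119 - 56q + 6q^2. Setting P = MC and taking the root on the rising branch gives q* = 11.
TR = 229·11 = 2519. TC = 2127 + 583 = 2710. Profit = 2519 − 2710 = -¥191.
That loss of ¥191 beats the ¥2127 the firm would lose by shutting down; producing recovers ¥1936 of fixed cost.

Profit = -¥191 at q = 11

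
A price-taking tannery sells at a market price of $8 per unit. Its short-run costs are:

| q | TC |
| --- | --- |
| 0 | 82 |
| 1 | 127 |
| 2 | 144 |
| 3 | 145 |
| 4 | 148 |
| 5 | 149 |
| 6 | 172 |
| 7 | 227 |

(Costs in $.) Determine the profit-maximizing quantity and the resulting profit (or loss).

q = 0 (shut down); profit = -$82

Profit at each row (π = 8q − TC): q=0: -82; q=1: -119; q=2: -128; q=3: -121; q=4: -116; q=5: -109; q=6: -124; q=7: -171.
Profit is highest at q = 0. Equivalently, the lowest AVC in the table is 67/5 ≈ $13.40 at q = 5, and P = $8 falls below it — price never covers variable cost, so the firm shuts down and loses only its fixed cost.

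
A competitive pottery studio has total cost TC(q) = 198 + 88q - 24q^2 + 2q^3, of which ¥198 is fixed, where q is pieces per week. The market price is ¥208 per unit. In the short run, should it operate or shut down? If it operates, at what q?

From TC, MC = TC'(q) = 88 - 48q + 6q^2 and AVC = VC/q = 88 - 24q + 2q^2.
AVC is minimized where dAVC/dq = -24 + 4q = 0, at q = 6; min AVC = 88 - 24·6 + 2·6^2 = ¥16.
P = ¥208 exceeds min AVC = ¥16, so the firm stays open.
Set P = MC: 208 = 88 - 48q + 6q^2 → -120 - 48q + 6q^2 = 0. The roots are q = -2 and q = 10; the profit-maximizing output is on the rising part of MC, so q* = 10.
Check: AVC at q = 10 is ¥48 ≤ P, so revenue covers variable cost.
Profit = P·q − TC = 208·10 − 678 = ¥1402.

Produce at q = 10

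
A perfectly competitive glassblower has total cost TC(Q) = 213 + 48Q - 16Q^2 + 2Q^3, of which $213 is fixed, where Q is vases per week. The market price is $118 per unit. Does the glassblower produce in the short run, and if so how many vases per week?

From TC, MC = TC'(Q) = 48 - 32Q + 6Q^2 and AVC = VC/Q = 48 - 16Q + 2Q^2.
The AVC parabola has its vertex at Q = 16/4 = 4, where AVC = 48 - 16·4 + 2·4^2 = $16.
Since P = $118 ≥ min AVC = $16, price covers variable cost and the firm should produce.
Solving P = MC: -70 - 32Q + 6Q^2 = 0 ⇒ Q = -5/3 or 7. On the upward-sloping branch, Q* = 7.
Check: AVC at Q = 7 is $34 ≤ P, so revenue covers variable cost.
Profit = P·Q − TC = 118·7 − 451 = $375.

Produce at Q = 7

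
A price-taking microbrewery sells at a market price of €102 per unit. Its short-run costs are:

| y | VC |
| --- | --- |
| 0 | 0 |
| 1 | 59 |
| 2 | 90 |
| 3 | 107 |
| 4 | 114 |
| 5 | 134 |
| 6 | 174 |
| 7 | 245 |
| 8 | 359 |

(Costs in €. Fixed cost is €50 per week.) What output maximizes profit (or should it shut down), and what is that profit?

Compute π = P·y − TC at each output: y=0: -50; y=1: -7; y=2: 64; y=3: 149; y=4: 244; y=5: 326; y=6: 388; y=7: 419; y=8: 407.
Profit is maximized at y = 7. AVC there is 245/7 = €35 ≤ P, so producing beats shutting down (which would give -€50).

y = 7; profit = €419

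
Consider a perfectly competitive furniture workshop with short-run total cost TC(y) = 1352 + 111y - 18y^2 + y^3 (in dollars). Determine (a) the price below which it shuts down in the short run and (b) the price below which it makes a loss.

AVC = 111 - 18y + y^2; minimized at y = 9, giving min AVC = $30. That is the shutdown price.
ATC = 1352/y + 111 - 18y + y^2. Setting dATC/dy = −1352/y^2 − 18 + 2y = 0 gives y = 13 (since 2·13^3 − 18·13^2 = 1352).
min ATC = 1352/13 + 111 − 18·13 + 13^2 = $150. That is the break-even price.
Between these two prices the firm operates at a loss; above $150 it earns a profit.

Shutdown price = $30; break-even price = $150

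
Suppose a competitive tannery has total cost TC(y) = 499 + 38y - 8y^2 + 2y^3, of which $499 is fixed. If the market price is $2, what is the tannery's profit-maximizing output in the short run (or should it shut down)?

Shut down

From TC, MC = TC'(y) = 38 - 16y + 6y^2 and AVC = VC/y = 38 - 8y + 2y^2.
AVC is minimized where dAVC/dy = -8 + 4y = 0, at y = 2; min AVC = 38 - 8·2 + 2·2^2 = $30.
With P < min AVC ($2 < $30), every unit sold adds to the loss.
Shutting down limits the loss to fixed cost, $499.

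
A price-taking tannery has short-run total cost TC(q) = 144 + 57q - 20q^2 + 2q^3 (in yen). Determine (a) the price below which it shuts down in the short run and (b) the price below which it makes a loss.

Shutdown price = ¥7; break-even price = ¥33

Shutdown price = min AVC. AVC = 57 - 20q + 2q^2, with vertex at q = 5 and minimum ¥7.
ATC = 144/q + 57 - 20q + 2q^2. Setting dATC/dq = −144/q^2 − 20 + 4q = 0 gives q = 6 (since 4·6^3 − 20·6^2 = 144).
min ATC = 144/6 + 57 − 20·6 + 2·6^2 = ¥33. That is the break-even price.
For ¥7 ≤ P < ¥33 the firm produces at a loss; below ¥7 it shuts down.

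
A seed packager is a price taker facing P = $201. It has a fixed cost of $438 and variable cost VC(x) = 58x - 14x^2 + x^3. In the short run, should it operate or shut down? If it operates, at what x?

Produce at x = 13

From TC, MC = TC'(x) = 58 - 28x + 3x^2 and AVC = VC/x = 58 - 14x + x^2.
AVC is minimized where dAVC/dx = -14 + 2x = 0, at x = 7; min AVC = 58 - 14·7 + 7^2 = $9.
P = $201 exceeds min AVC = $9, so the firm stays open.
P = MC gives -143 - 28x + 3x^2 = 0, with roots -11/3 and 13. Take the larger (rising MC): x* = 13.
Check: AVC at x = 13 is $45 ≤ P, so revenue covers variable cost.
Profit = P·x − TC = 201·13 − 1023 = $1590.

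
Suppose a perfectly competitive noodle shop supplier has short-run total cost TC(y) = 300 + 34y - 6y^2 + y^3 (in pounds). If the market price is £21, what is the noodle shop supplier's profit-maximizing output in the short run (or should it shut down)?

From TC, MC = TC'(y) = 34 - 12y + 3y^2 and AVC = VC/y = 34 - 6y + y^2.
AVC hits its minimum where MC = AVC, at y = 3, giving min AVC = 34 - 6·3 + 3^2 = £25.
P = £21 lies below min AVC = £25; no output level covers variable cost.
The firm minimizes its loss by shutting down and losing only its fixed cost of £300.

Shut down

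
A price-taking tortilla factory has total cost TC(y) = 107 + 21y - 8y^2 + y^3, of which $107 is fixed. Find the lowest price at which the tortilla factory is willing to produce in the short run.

The firm shuts down when price falls below the minimum of average variable cost. AVC = VC/y = 21 - 8y + y^2.
dAVC/dy = -8 + 2y = 0 gives y = 4. min AVC = 21 - 8·4 + 4^2 = 5.
So the shutdown price is $5.

$5 per unit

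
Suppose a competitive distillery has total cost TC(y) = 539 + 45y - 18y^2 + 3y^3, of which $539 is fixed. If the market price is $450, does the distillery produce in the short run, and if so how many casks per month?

Produce at y = 9

From TC, MC = TC'(y) = 45 - 36y + 9y^2 and AVC = VC/y = 45 - 18y + 3y^2.
AVC hits its minimum where MC = AVC, at y = 3, giving min AVC = 45 - 18·3 + 3·3^2 = $18.
Because $450 ≥ $18, revenue can cover variable cost; the firm operates.
Solving P = MC: -405 - 36y + 9y^2 = 0 ⇒ y = -5 or 9. On the upward-sloping branch, y* = 9.
Check: AVC at y = 9 is $126 ≤ P, so revenue covers variable cost.
Profit = P·y − TC = 450·9 − 1673 = $2377.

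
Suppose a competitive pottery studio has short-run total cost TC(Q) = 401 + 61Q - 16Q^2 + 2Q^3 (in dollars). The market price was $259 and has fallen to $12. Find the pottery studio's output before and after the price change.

AVC = 61 - 16Q + 2Q^2, minimized at Q = 4 where min AVC = $29. MC = 61 - 32Q + 6Q^2.
With P = $259 above the shutdown price, P = MC gives Q = 9.
At P = $12 < min AVC = $29, price no longer covers variable cost at any output, so the firm shuts down: Q = 0.

Output falls from 9 to 0 (the firm shuts down)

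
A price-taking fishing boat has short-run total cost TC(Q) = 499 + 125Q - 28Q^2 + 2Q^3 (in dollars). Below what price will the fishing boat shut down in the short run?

The firm shuts down when price falls below the minimum of average variable cost. AVC = VC/Q = 125 - 28Q + 2Q^2.
dAVC/dQ = -28 + 4Q = 0 gives Q = 7. min AVC = 125 - 28·7 + 2·7^2 = 27.
So the shutdown price is $27.

$27 per unit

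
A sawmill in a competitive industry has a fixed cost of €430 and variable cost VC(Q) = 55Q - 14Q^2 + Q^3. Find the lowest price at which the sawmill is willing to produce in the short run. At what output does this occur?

The firm shuts down when price falls below the minimum of average variable cost. AVC = VC/Q = 55 - 14Q + Q^2.
dAVC/dQ = -14 + 2Q = 0 gives Q = 7. min AVC = 55 - 14·7 + 7^2 = 6.
The firm shuts down for any P below €6.

€6 per unit, at Q = 7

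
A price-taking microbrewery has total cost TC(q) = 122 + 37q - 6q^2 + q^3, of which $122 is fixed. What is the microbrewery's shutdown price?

Short-run supply begins at min AVC. From VC = 37q - 6q^2 + q^3, AVC = 37 - 6q + q^2.
dAVC/dq = -6 + 2q = 0 gives q = 3. min AVC = 37 - 6·3 + 3^2 = 28.
For P < $28 the firm produces nothing.

$28 per unit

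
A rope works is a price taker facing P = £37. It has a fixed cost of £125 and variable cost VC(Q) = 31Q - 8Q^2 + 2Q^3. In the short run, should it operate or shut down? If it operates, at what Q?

Produce at Q = 3

Variable cost is VC = 31Q - 8Q^2 + 2Q^3, so AVC = VC/Q = 31 - 8Q + 2Q^2 and MC = dTC/dQ = 31 - 16Q + 6Q^2.
AVC is minimized where dAVC/dQ = -8 + 4Q = 0, at Q = 2; min AVC = 31 - 8·2 + 2·2^2 = £23.
Because £37 ≥ £23, revenue can cover variable cost; the firm operates.
Solving P = MC: -6 - 16Q + 6Q^2 = 0 ⇒ Q = -1/3 or 3. On the upward-sloping branch, Q* = 3.
Check: AVC at Q = 3 is £25 ≤ P, so revenue covers variable cost.
Profit = P·Q − TC = 37·3 − 200 = -£89, a loss, but smaller than the £125 fixed cost the firm would lose by shutting down.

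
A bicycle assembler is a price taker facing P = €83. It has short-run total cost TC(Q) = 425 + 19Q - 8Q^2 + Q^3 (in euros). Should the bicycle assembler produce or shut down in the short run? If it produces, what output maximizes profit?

Variable cost is VC = 19Q - 8Q^2 + Q^3, so AVC = VC/Q = 19 - 8Q + Q^2 and MC = dTC/dQ = 19 - 16Q + 3Q^2.
The AVC parabola has its vertex at Q = 8/2 = 4, where AVC = 19 - 8·4 + 4^2 = €3.
Because €83 ≥ €3, revenue can cover variable cost; the firm operates.
Set P = MC: 83 = 19 - 16Q + 3Q^2 → -64 - 16Q + 3Q^2 = 0. The roots are Q = -8/3 and Q = 8; the profit-maximizing output is on the rising part of MC, so Q* = 8.
Check: AVC at Q = 8 is €19 ≤ P, so revenue covers variable cost.
Profit = P·Q − TC = 83·8 − 577 = €87.

Produce at Q = 8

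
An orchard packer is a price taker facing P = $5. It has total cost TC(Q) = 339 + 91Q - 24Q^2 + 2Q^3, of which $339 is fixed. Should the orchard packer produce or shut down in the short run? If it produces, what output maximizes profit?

Shut down

From TC, MC = TC'(Q) = 91 - 48Q + 6Q^2 and AVC = VC/Q = 91 - 24Q + 2Q^2.
AVC hits its minimum where MC = AVC, at Q = 6, giving min AVC = 91 - 24·6 + 2·6^2 = $19.
With P < min AVC ($5 < $19), every unit sold adds to the loss.
Shutting down limits the loss to fixed cost, $339.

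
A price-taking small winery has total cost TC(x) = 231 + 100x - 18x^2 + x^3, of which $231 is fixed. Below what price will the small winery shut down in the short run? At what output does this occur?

$19 per unit, at x = 9

The firm shuts down when price falls below the minimum of average variable cost. AVC = VC/x = 100 - 18x + x^2.
dAVC/dx = -18 + 2x = 0 gives x = 9. min AVC = 100 - 18·9 + 9^2 = 19.
The firm shuts down for any P below $19.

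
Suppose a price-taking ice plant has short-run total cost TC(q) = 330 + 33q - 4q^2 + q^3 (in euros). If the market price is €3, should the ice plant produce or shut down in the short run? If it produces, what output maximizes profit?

Variable cost is VC = 33q - 4q^2 + q^3, so AVC = VC/q = 33 - 4q + q^2 and MC = dTC/dq = 33 - 8q + 3q^2.
AVC hits its minimum where MC = AVC, at q = 2, giving min AVC = 33 - 4·2 + 2^2 = €29.
With P < min AVC (€3 < €29), every unit sold adds to the loss.
Shutting down limits the loss to fixed cost, €330.

Shut down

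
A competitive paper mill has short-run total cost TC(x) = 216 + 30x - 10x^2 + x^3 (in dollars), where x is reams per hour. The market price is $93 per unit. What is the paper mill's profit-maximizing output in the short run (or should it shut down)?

Strip out fixed cost: VC = 30x - 10x^2 + x^3. Then AVC = 30 - 10x + x^2 and MC = 30 - 20x + 3x^2.
AVC is minimized where dAVC/dx = -10 + 2x = 0, at x = 5; min AVC = 30 - 10·5 + 5^2 = $5.
Since P = $93 ≥ min AVC = $5, price covers variable cost and the firm should produce.
P = MC gives -63 - 20x + 3x^2 = 0, with roots -7/3 and 9. Take the larger (rising MC): x* = 9.
Check: AVC at x = 9 is $21 ≤ P, so revenue covers variable cost.
Profit = P·x − TC = 93·9 − 405 = $432.

Produce at x = 9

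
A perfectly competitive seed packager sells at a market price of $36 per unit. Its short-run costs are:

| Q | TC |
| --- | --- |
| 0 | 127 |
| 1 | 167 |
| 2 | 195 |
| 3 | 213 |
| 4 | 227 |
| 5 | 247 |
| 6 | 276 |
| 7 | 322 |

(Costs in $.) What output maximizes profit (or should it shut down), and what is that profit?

Q = 6; profit = -$60

Tabulate TR − TC: Q=0: -127; Q=1: -131; Q=2: -123; Q=3: -105; Q=4: -83; Q=5: -67; Q=6: -60; Q=7: -70.
Profit is maximized at Q = 6. AVC there is 149/6 = $24.83 ≤ P, so producing beats shutting down (which would give -$127).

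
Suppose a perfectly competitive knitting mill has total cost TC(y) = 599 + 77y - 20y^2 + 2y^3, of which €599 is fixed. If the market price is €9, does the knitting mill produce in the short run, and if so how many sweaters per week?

Shut down

Variable cost is VC = 77y - 20y^2 + 2y^3, so AVC = VC/y = 77 - 20y + 2y^2 and MC = dTC/dy = 77 - 40y + 6y^2.
The AVC parabola has its vertex at y = 20/4 = 5, where AVC = 77 - 20·5 + 2·5^2 = €27.
With P < min AVC (€9 < €27), every unit sold adds to the loss.
Shutting down limits the loss to fixed cost, €599.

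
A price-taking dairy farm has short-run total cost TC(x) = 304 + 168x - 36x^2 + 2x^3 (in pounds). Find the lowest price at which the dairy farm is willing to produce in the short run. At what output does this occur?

The firm shuts down when price falls below the minimum of average variable cost. AVC = VC/x = 168 - 36x + 2x^2.
dAVC/dx = -36 + 4x = 0 gives x = 9. min AVC = 168 - 36·9 + 2·9^2 = 6.
The firm shuts down for any P below £6.

£6 per unit, at x = 9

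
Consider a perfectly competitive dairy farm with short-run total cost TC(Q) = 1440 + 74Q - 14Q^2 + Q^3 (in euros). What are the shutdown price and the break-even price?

Shutdown price = €25; break-even price = €170

AVC = 74 - 14Q + Q^2; minimized at Q = 7, giving min AVC = €25. That is the shutdown price.
ATC = 1440/Q + 74 - 14Q + Q^2. Setting dATC/dQ = −1440/Q^2 − 14 + 2Q = 0 gives Q = 12 (since 2·12^3 − 14·12^2 = 1440).
min ATC = 1440/12 + 74 − 14·12 + 12^2 = €170. That is the break-even price.
Between these two prices the firm operates at a loss; above €170 it earns a profit.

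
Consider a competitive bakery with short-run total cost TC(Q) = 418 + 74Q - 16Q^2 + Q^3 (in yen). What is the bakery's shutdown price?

The shutdown price is the minimum of AVC. VC = 74Q - 16Q^2 + Q^3, so AVC = 74 - 16Q + Q^2.
dAVC/dQ = -16 + 2Q = 0 gives Q = 8. min AVC = 74 - 16·8 + 8^2 = 10.
For P < ¥10 the firm produces nothing.

¥10 per unit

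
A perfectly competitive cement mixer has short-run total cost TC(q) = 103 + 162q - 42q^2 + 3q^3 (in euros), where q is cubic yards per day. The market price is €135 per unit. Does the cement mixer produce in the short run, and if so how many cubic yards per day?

Produce at q = 9

Strip out fixed cost: VC = 162q - 42q^2 + 3q^3. Then AVC = 162 - 42q + 3q^2 and MC = 162 - 84q + 9q^2.
AVC is minimized where dAVC/dq = -42 + 6q = 0, at q = 7; min AVC = 162 - 42·7 + 3·7^2 = €15.
P = €135 exceeds min AVC = €15, so the firm stays open.
Set P = MC: 135 = 162 - 84q + 9q^2 → 27 - 84q + 9q^2 = 0. The roots are q = 1/3 and q = 9; the profit-maximizing output is on the rising part of MC, so q* = 9.
Check: AVC at q = 9 is €27 ≤ P, so revenue covers variable cost.
Profit = P·q − TC = 135·9 − 346 = €869.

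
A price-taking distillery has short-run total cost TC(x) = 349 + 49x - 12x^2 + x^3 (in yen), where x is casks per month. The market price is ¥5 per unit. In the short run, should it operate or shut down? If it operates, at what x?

Strip out fixed cost: VC = 49x - 12x^2 + x^3. Then AVC = 49 - 12x + x^2 and MC = 49 - 24x + 3x^2.
AVC hits its minimum where MC = AVC, at x = 6, giving min AVC = 49 - 12·6 + 6^2 = ¥13.
With P < min AVC (¥5 < ¥13), every unit sold adds to the loss.
Shutting down limits the loss to fixed cost, ¥349.

Shut down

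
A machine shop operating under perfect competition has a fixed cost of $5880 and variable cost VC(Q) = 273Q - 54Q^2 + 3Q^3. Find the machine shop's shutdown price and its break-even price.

Shutdown price = $30; break-even price = $525

Shutdown price = min AVC. AVC = 273 - 54Q + 3Q^2, with vertex at Q = 9 and minimum $30.
ATC = 5880/Q + 273 - 54Q + 3Q^2. Setting dATC/dQ = −5880/Q^2 − 54 + 6Q = 0 gives Q = 14 (since 6·14^3 − 54·14^2 = 5880).
min ATC = 5880/14 + 273 − 54·14 + 3·14^2 = $525. That is the break-even price.
Between these two prices the firm operates at a loss; above $525 it earns a profit.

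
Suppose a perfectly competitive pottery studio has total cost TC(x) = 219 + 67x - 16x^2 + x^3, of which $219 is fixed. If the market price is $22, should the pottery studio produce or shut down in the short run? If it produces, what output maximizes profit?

Produce at x = 9

From TC, MC = TC'(x) = 67 - 32x + 3x^2 and AVC = VC/x = 67 - 16x + x^2.
The AVC parabola has its vertex at x = 16/2 = 8, where AVC = 67 - 16·8 + 8^2 = $3.
P = $22 exceeds min AVC = $3, so the firm stays open.
Set P = MC: 22 = 67 - 32x + 3x^2 → 45 - 32x + 3x^2 = 0. The roots are x = 5/3 and x = 9; the profit-maximizing output is on the rising part of MC, so x* = 9.
Check: AVC at x = 9 is $4 ≤ P, so revenue covers variable cost.
Profit = P·x − TC = 22·9 − 255 = -$57, a loss, but smaller than the $219 fixed cost the firm would lose by shutting down.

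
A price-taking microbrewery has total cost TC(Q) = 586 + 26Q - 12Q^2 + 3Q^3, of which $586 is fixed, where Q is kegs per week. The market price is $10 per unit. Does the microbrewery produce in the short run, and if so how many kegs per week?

From TC, MC = TC'(Q) = 26 - 24Q + 9Q^2 and AVC = VC/Q = 26 - 12Q + 3Q^2.
The AVC parabola has its vertex at Q = 12/6 = 2, where AVC = 26 - 12·2 + 3·2^2 = $14.
Since P = $10 < min AVC = $14, price fails to cover variable cost at any output.
The firm minimizes its loss by shutting down and losing only its fixed cost of $586.

Shut down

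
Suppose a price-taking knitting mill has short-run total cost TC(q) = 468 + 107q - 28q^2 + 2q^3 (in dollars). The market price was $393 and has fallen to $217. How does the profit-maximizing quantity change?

Output falls from 13 to 11

AVC = 107 - 28q + 2q^2, minimized at q = 7 where min AVC = $9. MC = 107 - 56q + 6q^2.
At P = $393 ≥ min AVC, set P = MC on the rising branch: q = 13.
At P = $217 ≥ min AVC, set P = MC: q = 11. The firm stays open but cuts output.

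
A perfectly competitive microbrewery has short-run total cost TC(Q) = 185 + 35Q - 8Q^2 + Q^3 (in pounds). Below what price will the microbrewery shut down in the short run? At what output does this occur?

The shutdown price is the minimum of AVC. VC = 35Q - 8Q^2 + Q^3, so AVC = 35 - 8Q + Q^2.
dAVC/dQ = -8 + 2Q = 0 gives Q = 4. min AVC = 35 - 8·4 + 4^2 = 19.
So the shutdown price is £19.

£19 per unit, at Q = 4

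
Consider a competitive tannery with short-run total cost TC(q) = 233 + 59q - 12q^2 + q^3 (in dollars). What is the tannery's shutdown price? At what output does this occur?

$23 per unit, at q = 6

The firm shuts down when price falls below the minimum of average variable cost. AVC = VC/q = 59 - 12q + q^2.
At the minimum of AVC, MC = AVC. MC = 59 - 24q + 3q^2; setting MC = AVC gives 2q^2 - 12q = 0, so q = 6. min AVC = 23.
The firm shuts down for any P below $23.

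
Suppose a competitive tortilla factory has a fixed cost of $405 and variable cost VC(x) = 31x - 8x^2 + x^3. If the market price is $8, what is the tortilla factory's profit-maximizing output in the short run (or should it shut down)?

From TC, MC = TC'(x) = 31 - 16x + 3x^2 and AVC = VC/x = 31 - 8x + x^2.
AVC hits its minimum where MC = AVC, at x = 4, giving min AVC = 31 - 8·4 + 4^2 = $15.
Since P = $8 < min AVC = $15, price fails to cover variable cost at any output.
Best response: produce nothing and absorb the $405 fixed cost.

Shut down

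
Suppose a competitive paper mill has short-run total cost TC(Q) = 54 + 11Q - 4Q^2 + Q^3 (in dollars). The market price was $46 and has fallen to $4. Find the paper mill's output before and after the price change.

Output falls from 5 to 0 (the firm shuts down)

MC = 11 - 8Q + 3Q^2; the shutdown threshold is min AVC = $7 (at Q = 2).
With P = $46 above the shutdown price, P = MC gives Q = 5.
At P = $4 < min AVC = $7, price no longer covers variable cost at any output, so the firm shuts down: Q = 0.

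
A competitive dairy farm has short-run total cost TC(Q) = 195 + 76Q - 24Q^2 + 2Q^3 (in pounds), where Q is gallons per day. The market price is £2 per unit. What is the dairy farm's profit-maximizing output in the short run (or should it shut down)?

Shut down

Variable cost is VC = 76Q - 24Q^2 + 2Q^3, so AVC = VC/Q = 76 - 24Q + 2Q^2 and MC = dTC/dQ = 76 - 48Q + 6Q^2.
AVC hits its minimum where MC = AVC, at Q = 6, giving min AVC = 76 - 24·6 + 2·6^2 = £4.
With P < min AVC (£2 < £4), every unit sold adds to the loss.
Best response: produce nothing and absorb the £195 fixed cost.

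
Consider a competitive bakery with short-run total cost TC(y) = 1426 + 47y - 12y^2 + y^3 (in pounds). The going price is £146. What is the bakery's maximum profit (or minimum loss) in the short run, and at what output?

Profit = -£216 at y = 11

AVC = 47 - 12y + y^2; min AVC = £11 at y = 6. Since P = £146 ≥ min AVC, the firm produces.
MC = 47 - 24y + 3y^2. Setting P = MC and taking the root on the rising branch gives y* = 11.
TR = 146·11 = 1606. TC = 1426 + 396 = 1822. Profit = 1606 − 1822 = -£216.
That loss of £216 beats the £1426 the firm would lose by shutting down; producing recovers £1210 of fixed cost.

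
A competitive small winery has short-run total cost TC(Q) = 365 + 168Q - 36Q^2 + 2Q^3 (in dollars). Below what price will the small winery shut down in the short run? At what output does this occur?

The shutdown price is the minimum of AVC. VC = 168Q - 36Q^2 + 2Q^3, so AVC = 168 - 36Q + 2Q^2.
At the minimum of AVC, MC = AVC. MC = 168 - 72Q + 6Q^2; setting MC = AVC gives 4Q^2 - 36Q = 0, so Q = 9. min AVC = 6.
The firm shuts down for any P below $6.

$6 per unit, at Q = 9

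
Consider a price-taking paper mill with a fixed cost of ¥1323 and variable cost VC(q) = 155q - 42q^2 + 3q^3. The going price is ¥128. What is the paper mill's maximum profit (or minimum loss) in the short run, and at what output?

AVC = 155 - 42q + 3q^2; min AVC = ¥8 at q = 7. Since P = ¥128 ≥ min AVC, the firm produces.
With MC = 155 - 84q + 9q^2, P = MC on the upward-sloping part at q* = 9.
TR = 128·9 = 1152. TC = 1323 + 180 = 1503. Profit = 1152 − 1503 = -¥351.
By producing, the firm covers all variable cost plus ¥972 of fixed cost; shutting down would lose the full ¥1323.

Profit = -¥351 at q = 9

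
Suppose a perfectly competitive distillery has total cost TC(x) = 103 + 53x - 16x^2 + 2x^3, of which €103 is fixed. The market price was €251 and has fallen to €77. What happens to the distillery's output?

AVC = 53 - 16x + 2x^2, minimized at x = 4 where min AVC = €21. MC = 53 - 32x + 6x^2.
With P = €251 above the shutdown price, P = MC gives x = 9.
At P = €77 ≥ min AVC, set P = MC: x = 6. The firm stays open but cuts output.

Output falls from 9 to 6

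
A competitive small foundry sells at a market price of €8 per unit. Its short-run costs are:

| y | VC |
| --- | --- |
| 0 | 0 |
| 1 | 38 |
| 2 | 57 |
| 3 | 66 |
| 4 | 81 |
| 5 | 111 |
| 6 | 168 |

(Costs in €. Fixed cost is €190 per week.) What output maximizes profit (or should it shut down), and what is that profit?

Tabulate TR − TC: y=0: -190; y=1: -220; y=2: -231; y=3: -232; y=4: -239; y=5: -261; y=6: -310.
Profit is highest at y = 0. Equivalently, the lowest AVC in the table is 81/4 ≈ €20.25 at y = 4, and P = €8 falls below it — price never covers variable cost, so the firm shuts down and loses only its fixed cost.

y = 0 (shut down); profit = -€190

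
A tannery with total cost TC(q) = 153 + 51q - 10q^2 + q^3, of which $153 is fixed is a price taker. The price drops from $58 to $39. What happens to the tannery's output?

Output falls from 7 to 6

AVC = 51 - 10q + q^2, minimized at q = 5 where min AVC = $26. MC = 51 - 20q + 3q^2.
At P = $58 ≥ min AVC, set P = MC on the rising branch: q = 7.
At P = $39 ≥ min AVC, set P = MC: q = 6. The firm stays open but cuts output.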